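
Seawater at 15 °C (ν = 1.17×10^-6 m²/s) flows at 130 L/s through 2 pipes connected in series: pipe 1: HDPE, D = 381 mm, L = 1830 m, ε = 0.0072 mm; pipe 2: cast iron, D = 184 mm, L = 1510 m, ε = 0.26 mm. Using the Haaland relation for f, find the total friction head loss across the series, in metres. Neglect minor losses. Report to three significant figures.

H ≈ 222 m

Pipe 1: V = 1.140 m/s, Re = 3.71×10^5, ε/D = 1.89×10^-5, f = 0.01397, h_1 = f(L/D)V²/2g = 4.446 m
Pipe 2: V = 4.889 m/s, Re = 7.69×10^5, ε/D = 0.00141, f = 0.02171, h_2 = f(L/D)V²/2g = 217.1 m
Series → Q common, losses add: H = Σh = 221.5 m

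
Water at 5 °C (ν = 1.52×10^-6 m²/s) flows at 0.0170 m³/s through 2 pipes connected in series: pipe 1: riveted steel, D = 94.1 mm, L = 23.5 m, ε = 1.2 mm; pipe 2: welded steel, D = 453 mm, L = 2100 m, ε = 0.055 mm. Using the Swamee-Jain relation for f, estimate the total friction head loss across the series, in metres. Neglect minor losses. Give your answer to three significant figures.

Pipe 1: V = 2.444 m/s, Re = 1.51×10^5, ε/D = 0.0128, f = 0.04175, h_1 = f(L/D)V²/2g = 3.175 m
Pipe 2: V = 0.1055 m/s, Re = 3.14×10^4, ε/D = 1.21×10^-4, f = 0.02350, h_2 = f(L/D)V²/2g = 0.06177 m
Series → Q common, losses add: H = Σh = 3.237 m

H ≈ 3.24 m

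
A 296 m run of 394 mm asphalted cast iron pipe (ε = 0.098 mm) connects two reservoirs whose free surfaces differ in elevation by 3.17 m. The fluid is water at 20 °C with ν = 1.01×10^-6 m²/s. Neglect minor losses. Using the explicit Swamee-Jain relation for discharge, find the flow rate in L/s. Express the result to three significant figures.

Q ≈ 284 L/s

Swamee-Jain (Type II): Q = -0.965·√(gD⁵h_f/L)·ln[ε/(3.7D) + √(3.17ν²L/(gD³h_f))]
√(gD⁵h_f/L) = √(9.81·0.394⁵·3.17/296) = 0.03158
ε/(3.7D) = 6.72×10^-5; √(3.17ν²L/(gD³h_f)) = 2.24×10^-5
Q = -0.965·0.03158·ln(8.966×10^-5) = 0.2840 m³/s
Check: V = 2.33 m/s, Re = 9.09×10^5, f = 0.01535, h_f = 3.19 m ≈ 3.17 m ✓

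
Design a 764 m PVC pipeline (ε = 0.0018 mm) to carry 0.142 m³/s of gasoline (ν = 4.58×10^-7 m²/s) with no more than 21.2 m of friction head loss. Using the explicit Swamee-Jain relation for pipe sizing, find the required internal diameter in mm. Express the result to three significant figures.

D ≈ 232 mm

Swamee-Jain (Type III): D = 0.66·[ε^1.25·(LQ²/(gh_f))^4.75 + ν·Q^9.4·(L/(gh_f))^5.2]^0.04
LQ²/(gh_f) = 0.07407; L/(gh_f) = 3.674
Term 1 = ε^1.25·(…)^4.75 = 2.82×10^-13; Term 2 = ν·Q^9.4·(…)^5.2 = 4.27×10^-12
D = 0.66·(2.82×10^-13 + 4.27×10^-12)^0.04 = 0.2322 m = 232 mm
Check: V = 3.35 m/s, Re = 1.70×10^6, f = 0.01090, h_f = 20.6 m ≈ 21.2 m ✓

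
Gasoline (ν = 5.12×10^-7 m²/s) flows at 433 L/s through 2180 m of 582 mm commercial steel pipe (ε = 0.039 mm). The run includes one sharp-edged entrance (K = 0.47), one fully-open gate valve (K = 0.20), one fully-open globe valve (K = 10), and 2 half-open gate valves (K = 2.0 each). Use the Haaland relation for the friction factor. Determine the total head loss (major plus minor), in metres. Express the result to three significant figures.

H_L ≈ 8.13 m

V = 4Q/(πD²) = 1.628 m/s; V²/2g = 0.1350 m
Re = 1.85×10^6, ε/D = 6.70×10^-5 → f = 0.01216 (Haaland)
Major: h_f = f(L/D)·V²/2g = 0.01216·3746·0.1350 = 6.152 m
Minor: ΣK = 14.7; h_m = ΣK·V²/2g = 1.981 m
Total H_L = 6.152 + 1.981 = 8.133 m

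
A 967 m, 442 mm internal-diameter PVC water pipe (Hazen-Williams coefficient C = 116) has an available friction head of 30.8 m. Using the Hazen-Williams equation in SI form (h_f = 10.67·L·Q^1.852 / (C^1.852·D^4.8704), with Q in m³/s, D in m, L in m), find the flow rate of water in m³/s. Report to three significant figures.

Rearranging: Q = [h_f·C^1.852·D^4.8704 / (10.67·L)]^(1/1.852)
Q = [30.8·116^1.852·0.442^4.8704 / (10.67·967)]^0.540 = 0.5869 m³/s

Q ≈ 0.587 m³/s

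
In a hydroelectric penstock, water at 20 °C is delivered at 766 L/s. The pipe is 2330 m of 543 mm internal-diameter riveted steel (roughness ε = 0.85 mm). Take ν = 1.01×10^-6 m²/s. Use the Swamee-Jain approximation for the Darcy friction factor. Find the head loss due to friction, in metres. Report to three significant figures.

V = 4Q/(πD²) = 4·0.766/(π·0.543²) = 3.308 m/s
Re = VD/ν = 3.308·0.543/1.01×10^-6 = 1.78×10^6 → turbulent
ε/D = 0.85/543 = 0.00157
Swamee-Jain: f = 0.02215
h_f = f(L/D)V²/(2g) = 0.02215·(2330/0.543)·3.308²/(2·9.81) = 53.00 m

h_f ≈ 53.0 m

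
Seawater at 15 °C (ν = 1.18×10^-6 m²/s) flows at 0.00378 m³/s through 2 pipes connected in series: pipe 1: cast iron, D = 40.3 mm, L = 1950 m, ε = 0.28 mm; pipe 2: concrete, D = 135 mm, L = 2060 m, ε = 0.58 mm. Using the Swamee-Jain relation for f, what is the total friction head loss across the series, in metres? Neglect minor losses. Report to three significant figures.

Pipe 1: V = 2.963 m/s, Re = 1.01×10^5, ε/D = 0.00695, f = 0.03463, h_1 = f(L/D)V²/2g = 750.1 m
Pipe 2: V = 0.2641 m/s, Re = 3.02×10^4, ε/D = 0.00430, f = 0.03256, h_2 = f(L/D)V²/2g = 1.766 m
Series → Q common, losses add: H = Σh = 751.9 m

H ≈ 752 m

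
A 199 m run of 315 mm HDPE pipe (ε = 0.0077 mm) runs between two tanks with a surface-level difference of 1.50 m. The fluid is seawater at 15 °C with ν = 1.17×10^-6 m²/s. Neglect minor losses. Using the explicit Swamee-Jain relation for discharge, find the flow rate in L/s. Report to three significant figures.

Q ≈ 145 L/s

Swamee-Jain (Type II): Q = -0.965·√(gD⁵h_f/L)·ln[ε/(3.7D) + √(3.17ν²L/(gD³h_f))]
√(gD⁵h_f/L) = √(9.81·0.315⁵·1.50/199) = 0.01514
ε/(3.7D) = 6.61×10^-6; √(3.17ν²L/(gD³h_f)) = 4.33×10^-5
Q = -0.965·0.01514·ln(4.994×10^-5) = 0.1447 m³/s
Check: V = 1.86 m/s, Re = 5.00×10^5, f = 0.01347, h_f = 1.50 m ≈ 1.50 m ✓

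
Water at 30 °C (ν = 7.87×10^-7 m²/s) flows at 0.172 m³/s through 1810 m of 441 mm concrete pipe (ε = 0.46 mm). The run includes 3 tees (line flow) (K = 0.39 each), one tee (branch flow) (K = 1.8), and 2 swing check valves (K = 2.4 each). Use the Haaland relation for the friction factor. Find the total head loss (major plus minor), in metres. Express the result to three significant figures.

H_L ≈ 5.88 m

V = 4Q/(πD²) = 1.126 m/s; V²/2g = 0.06463 m
Re = 6.31×10^5, ε/D = 0.00104 → f = 0.02028 (Haaland)
Major: h_f = f(L/D)·V²/2g = 0.02028·4104·0.06463 = 5.380 m
Minor: ΣK = 7.77; h_m = ΣK·V²/2g = 0.5022 m
Total H_L = 5.380 + 0.5022 = 5.882 m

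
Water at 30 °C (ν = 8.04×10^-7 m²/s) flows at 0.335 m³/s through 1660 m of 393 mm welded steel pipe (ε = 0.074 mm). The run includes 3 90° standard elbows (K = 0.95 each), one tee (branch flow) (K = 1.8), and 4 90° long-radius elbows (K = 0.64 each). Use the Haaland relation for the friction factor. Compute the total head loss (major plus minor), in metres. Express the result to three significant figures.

H_L ≈ 26.2 m

V = 4Q/(πD²) = 2.762 m/s; V²/2g = 0.3887 m
Re = 1.35×10^6, ε/D = 1.88×10^-4 → f = 0.01426 (Haaland)
Major: h_f = f(L/D)·V²/2g = 0.01426·4224·0.3887 = 23.41 m
Minor: ΣK = 7.21; h_m = ΣK·V²/2g = 2.803 m
Total H_L = 23.41 + 2.803 = 26.22 m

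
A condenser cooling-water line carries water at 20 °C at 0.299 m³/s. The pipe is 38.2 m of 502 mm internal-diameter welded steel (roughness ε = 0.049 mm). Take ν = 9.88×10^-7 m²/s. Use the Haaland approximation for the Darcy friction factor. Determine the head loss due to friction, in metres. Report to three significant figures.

h_f ≈ 0.120 m

V = 4Q/(πD²) = 4·0.299/(π·0.502²) = 1.511 m/s
Re = VD/ν = 1.511·0.502/9.88×10^-7 = 7.68×10^5 → turbulent
ε/D = 0.049/502 = 9.76×10^-5
Haaland: f = 0.01361
h_f = f(L/D)V²/(2g) = 0.01361·(38.2/0.502)·1.511²/(2·9.81) = 0.1204 m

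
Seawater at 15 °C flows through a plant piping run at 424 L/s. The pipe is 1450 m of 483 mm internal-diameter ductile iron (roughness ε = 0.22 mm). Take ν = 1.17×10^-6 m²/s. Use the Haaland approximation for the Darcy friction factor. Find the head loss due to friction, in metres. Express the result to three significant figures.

V = 4Q/(πD²) = 4·0.424/(π·0.483²) = 2.314 m/s
Re = VD/ν = 2.314·0.483/1.17×10^-6 = 9.55×10^5 → turbulent
ε/D = 0.22/483 = 4.55×10^-4
Haaland: f = 0.01688
h_f = f(L/D)V²/(2g) = 0.01688·(1450/0.483)·2.314²/(2·9.81) = 13.83 m

h_f ≈ 13.8 m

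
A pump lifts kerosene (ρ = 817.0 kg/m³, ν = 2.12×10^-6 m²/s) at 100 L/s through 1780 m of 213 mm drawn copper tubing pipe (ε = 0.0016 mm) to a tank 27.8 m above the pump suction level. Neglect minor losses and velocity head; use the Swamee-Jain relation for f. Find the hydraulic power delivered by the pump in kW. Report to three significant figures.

V = 4Q/(πD²) = 2.806 m/s; Re = 2.82×10^5; ε/D = 7.51×10^-6; f = 0.01463
h_f = f(L/D)V²/2g = 49.07 m
Total head H = z + h_f = 27.8 + 49.07 = 76.87 m
P_hyd = ρgQH = 817.0·9.81·0.100·76.87 = 61.61 kW

P_hyd ≈ 61.6 kW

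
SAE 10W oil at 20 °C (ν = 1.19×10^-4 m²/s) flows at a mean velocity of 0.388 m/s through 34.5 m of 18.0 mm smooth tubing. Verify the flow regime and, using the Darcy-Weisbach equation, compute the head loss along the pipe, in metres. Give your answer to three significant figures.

Re = VD/ν = 0.388·0.01800/1.19×10^-4 = 58.7 → laminar (Re < 2300)
f = 64/Re = 1.090
h_f = f(L/D)V²/(2g) = 1.090·(34.5/0.01800)·0.388²/(2·9.81) = 16.04 m

h_f ≈ 16.0 m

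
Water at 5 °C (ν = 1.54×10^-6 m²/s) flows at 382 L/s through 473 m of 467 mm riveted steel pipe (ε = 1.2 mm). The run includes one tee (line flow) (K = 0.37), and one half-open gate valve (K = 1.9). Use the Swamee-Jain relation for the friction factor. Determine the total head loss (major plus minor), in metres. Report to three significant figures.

H_L ≈ 7.09 m

V = 4Q/(πD²) = 2.230 m/s; V²/2g = 0.2535 m
Re = 6.76×10^5, ε/D = 0.00257 → f = 0.02538 (Swamee-Jain)
Major: h_f = f(L/D)·V²/2g = 0.02538·1013·0.2535 = 6.517 m
Minor: ΣK = 2.27; h_m = ΣK·V²/2g = 0.5754 m
Total H_L = 6.517 + 0.5754 = 7.092 m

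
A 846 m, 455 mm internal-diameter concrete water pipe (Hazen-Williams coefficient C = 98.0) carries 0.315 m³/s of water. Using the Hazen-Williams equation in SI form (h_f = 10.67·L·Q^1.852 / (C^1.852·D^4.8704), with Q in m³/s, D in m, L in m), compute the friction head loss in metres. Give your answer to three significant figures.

h_f ≈ 10.1 m

h_f = 10.67·846·0.315^1.852 / (98.0^1.852·0.455^4.8704) = 10.10 m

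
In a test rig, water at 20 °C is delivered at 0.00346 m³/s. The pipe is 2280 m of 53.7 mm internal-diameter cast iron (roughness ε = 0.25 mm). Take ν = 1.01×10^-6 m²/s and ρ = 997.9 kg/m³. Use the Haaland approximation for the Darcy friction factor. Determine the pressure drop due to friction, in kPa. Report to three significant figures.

Δp ≈ 1530 kPa

V = 4Q/(πD²) = 4·0.00346/(π·0.0537²) = 1.528 m/s
Re = VD/ν = 1.528·0.0537/1.01×10^-6 = 8.12×10^4 → turbulent
ε/D = 0.25/53.7 = 0.00466
Haaland: f = 0.03087
h_f = f(L/D)V²/(2g) = 0.03087·(2280/0.0537)·1.528²/(2·9.81) = 155.9 m
Δp = ρg·h_f = 997.9·9.81·155.9 = 1526 kPa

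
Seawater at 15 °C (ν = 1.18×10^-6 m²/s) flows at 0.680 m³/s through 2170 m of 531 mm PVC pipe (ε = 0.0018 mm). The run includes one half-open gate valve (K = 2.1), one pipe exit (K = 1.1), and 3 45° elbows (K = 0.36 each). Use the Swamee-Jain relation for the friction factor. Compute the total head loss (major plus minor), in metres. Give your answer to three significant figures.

V = 4Q/(πD²) = 3.071 m/s; V²/2g = 0.4806 m
Re = 1.38×10^6, ε/D = 3.39×10^-6 → f = 0.01110 (Swamee-Jain)
Major: h_f = f(L/D)·V²/2g = 0.01110·4087·0.4806 = 21.81 m
Minor: ΣK = 4.28; h_m = ΣK·V²/2g = 2.057 m
Total H_L = 21.81 + 2.057 = 23.87 m

H_L ≈ 23.9 m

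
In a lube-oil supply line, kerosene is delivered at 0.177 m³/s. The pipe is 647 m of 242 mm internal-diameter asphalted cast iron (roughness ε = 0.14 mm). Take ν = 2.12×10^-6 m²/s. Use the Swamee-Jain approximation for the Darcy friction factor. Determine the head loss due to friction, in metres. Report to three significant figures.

h_f ≈ 37.1 m

V = 4Q/(πD²) = 4·0.177/(π·0.242²) = 3.848 m/s
Re = VD/ν = 3.848·0.242/2.12×10^-6 = 4.39×10^5 → turbulent
ε/D = 0.14/242 = 5.79×10^-4
Swamee-Jain: f = 0.01836
h_f = f(L/D)V²/(2g) = 0.01836·(647/0.242)·3.848²/(2·9.81) = 37.05 m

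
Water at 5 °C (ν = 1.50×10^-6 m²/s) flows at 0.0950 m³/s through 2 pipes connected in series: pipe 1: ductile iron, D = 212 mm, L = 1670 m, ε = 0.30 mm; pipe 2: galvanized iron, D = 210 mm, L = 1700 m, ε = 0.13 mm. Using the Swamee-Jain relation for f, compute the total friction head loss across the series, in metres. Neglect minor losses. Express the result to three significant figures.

Pipe 1: V = 2.691 m/s, Re = 3.80×10^5, ε/D = 0.00142, f = 0.02215, h_1 = f(L/D)V²/2g = 64.42 m
Pipe 2: V = 2.743 m/s, Re = 3.84×10^5, ε/D = 6.19×10^-4, f = 0.01872, h_2 = f(L/D)V²/2g = 58.09 m
Series → Q common, losses add: H = Σh = 122.5 m

H ≈ 123 m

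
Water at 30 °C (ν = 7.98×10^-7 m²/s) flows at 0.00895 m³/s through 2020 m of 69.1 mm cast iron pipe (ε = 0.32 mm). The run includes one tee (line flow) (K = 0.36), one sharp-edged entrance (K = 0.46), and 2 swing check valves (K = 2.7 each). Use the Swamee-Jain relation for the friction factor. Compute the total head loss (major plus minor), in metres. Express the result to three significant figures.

H_L ≈ 259 m

V = 4Q/(πD²) = 2.387 m/s; V²/2g = 0.2903 m
Re = 2.07×10^5, ε/D = 0.00463 → f = 0.03033 (Swamee-Jain)
Major: h_f = f(L/D)·V²/2g = 0.03033·29233·0.2903 = 257.4 m
Minor: ΣK = 6.22; h_m = ΣK·V²/2g = 1.806 m
Total H_L = 257.4 + 1.806 = 259.2 m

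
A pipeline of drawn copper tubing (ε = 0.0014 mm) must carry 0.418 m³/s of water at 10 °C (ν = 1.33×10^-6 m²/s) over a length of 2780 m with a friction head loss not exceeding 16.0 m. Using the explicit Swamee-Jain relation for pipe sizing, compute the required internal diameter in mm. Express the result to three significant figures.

D ≈ 503 mm

Swamee-Jain (Type III): D = 0.66·[ε^1.25·(LQ²/(gh_f))^4.75 + ν·Q^9.4·(L/(gh_f))^5.2]^0.04
LQ²/(gh_f) = 3.095; L/(gh_f) = 17.71
Term 1 = ε^1.25·(…)^4.75 = 1.03×10^-5; Term 2 = ν·Q^9.4·(…)^5.2 = 0.00113
D = 0.66·(1.03×10^-5 + 0.00113)^0.04 = 0.5033 m = 503 mm
Check: V = 2.10 m/s, Re = 7.95×10^5, f = 0.01213, h_f = 15.1 m ≈ 16.0 m ✓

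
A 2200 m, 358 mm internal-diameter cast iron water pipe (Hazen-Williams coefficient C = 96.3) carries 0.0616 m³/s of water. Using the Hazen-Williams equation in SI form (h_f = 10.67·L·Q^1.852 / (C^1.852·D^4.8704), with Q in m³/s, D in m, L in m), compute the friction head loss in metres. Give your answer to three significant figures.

h_f ≈ 4.25 m

h_f = 10.67·2200·0.0616^1.852 / (96.3^1.852·0.358^4.8704) = 4.246 m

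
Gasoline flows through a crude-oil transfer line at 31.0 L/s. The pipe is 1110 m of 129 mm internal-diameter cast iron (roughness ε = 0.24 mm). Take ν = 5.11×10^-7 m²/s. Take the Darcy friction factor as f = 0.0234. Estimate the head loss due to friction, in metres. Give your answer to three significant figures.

V = 4Q/(πD²) = 4·0.0310/(π·0.129²) = 2.372 m/s
h_f = f(L/D)V²/(2g) = 0.02340·(1110/0.129)·2.372²/(2·9.81) = 57.73 m

h_f ≈ 57.7 m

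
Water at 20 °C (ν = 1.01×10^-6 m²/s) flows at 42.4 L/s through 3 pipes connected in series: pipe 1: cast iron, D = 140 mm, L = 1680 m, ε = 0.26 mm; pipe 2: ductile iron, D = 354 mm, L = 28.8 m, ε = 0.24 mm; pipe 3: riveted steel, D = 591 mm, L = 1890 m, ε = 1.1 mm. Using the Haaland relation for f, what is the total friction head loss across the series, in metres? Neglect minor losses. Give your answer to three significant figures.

H ≈ 109 m

Pipe 1: V = 2.754 m/s, Re = 3.82×10^5, ε/D = 0.00186, f = 0.02345, h_1 = f(L/D)V²/2g = 108.8 m
Pipe 2: V = 0.4308 m/s, Re = 1.51×10^5, ε/D = 6.78×10^-4, f = 0.01996, h_2 = f(L/D)V²/2g = 0.01536 m
Pipe 3: V = 0.1546 m/s, Re = 9.04×10^4, ε/D = 0.00186, f = 0.02476, h_3 = f(L/D)V²/2g = 0.09639 m
Series → Q common, losses add: H = Σh = 108.9 m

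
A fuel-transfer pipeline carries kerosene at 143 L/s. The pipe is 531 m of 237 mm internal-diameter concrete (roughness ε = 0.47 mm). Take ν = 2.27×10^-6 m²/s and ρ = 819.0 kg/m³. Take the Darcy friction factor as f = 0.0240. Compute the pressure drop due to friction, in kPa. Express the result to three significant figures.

Δp ≈ 231 kPa

V = 4Q/(πD²) = 4·0.143/(π·0.237²) = 3.242 m/s
h_f = f(L/D)V²/(2g) = 0.02400·(531/0.237)·3.242²/(2·9.81) = 28.80 m
Δp = ρg·h_f = 819.0·9.81·28.80 = 231.4 kPa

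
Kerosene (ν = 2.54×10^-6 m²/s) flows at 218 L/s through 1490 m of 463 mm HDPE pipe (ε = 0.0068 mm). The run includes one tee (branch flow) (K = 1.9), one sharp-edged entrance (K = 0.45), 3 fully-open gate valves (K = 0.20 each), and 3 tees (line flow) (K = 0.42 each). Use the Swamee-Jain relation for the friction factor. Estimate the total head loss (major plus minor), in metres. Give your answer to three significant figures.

H_L ≈ 4.54 m

V = 4Q/(πD²) = 1.295 m/s; V²/2g = 0.08545 m
Re = 2.36×10^5, ε/D = 1.47×10^-5 → f = 0.01519 (Swamee-Jain)
Major: h_f = f(L/D)·V²/2g = 0.01519·3218·0.08545 = 4.178 m
Minor: ΣK = 4.21; h_m = ΣK·V²/2g = 0.3597 m
Total H_L = 4.178 + 0.3597 = 4.537 m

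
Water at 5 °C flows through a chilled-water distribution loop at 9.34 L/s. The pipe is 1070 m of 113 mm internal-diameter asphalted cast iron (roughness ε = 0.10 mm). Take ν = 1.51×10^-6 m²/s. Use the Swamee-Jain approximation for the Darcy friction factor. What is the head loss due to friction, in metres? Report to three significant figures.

V = 4Q/(πD²) = 4·0.00934/(π·0.113²) = 0.9313 m/s
Re = VD/ν = 0.9313·0.113/1.51×10^-6 = 6.97×10^4 → turbulent
ε/D = 0.10/113 = 8.85×10^-4
Swamee-Jain: f = 0.02283
h_f = f(L/D)V²/(2g) = 0.02283·(1070/0.113)·0.9313²/(2·9.81) = 9.555 m

h_f ≈ 9.56 m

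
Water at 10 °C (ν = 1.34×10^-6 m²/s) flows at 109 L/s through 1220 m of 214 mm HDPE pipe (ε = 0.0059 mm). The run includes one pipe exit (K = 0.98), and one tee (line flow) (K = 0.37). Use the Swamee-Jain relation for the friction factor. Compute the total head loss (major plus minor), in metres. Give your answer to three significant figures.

H_L ≈ 36.9 m

V = 4Q/(πD²) = 3.030 m/s; V²/2g = 0.4681 m
Re = 4.84×10^5, ε/D = 2.76×10^-5 → f = 0.01359 (Swamee-Jain)
Major: h_f = f(L/D)·V²/2g = 0.01359·5701·0.4681 = 36.26 m
Minor: ΣK = 1.35; h_m = ΣK·V²/2g = 0.6319 m
Total H_L = 36.26 + 0.6319 = 36.89 m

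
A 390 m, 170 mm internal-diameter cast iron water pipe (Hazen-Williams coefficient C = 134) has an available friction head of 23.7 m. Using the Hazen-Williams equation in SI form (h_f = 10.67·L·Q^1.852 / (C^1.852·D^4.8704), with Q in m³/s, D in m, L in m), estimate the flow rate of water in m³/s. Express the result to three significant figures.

Rearranging: Q = [h_f·C^1.852·D^4.8704 / (10.67·L)]^(1/1.852)
Q = [23.7·134^1.852·0.170^4.8704 / (10.67·390)]^0.540 = 0.07788 m³/s

Q ≈ 0.0779 m³/s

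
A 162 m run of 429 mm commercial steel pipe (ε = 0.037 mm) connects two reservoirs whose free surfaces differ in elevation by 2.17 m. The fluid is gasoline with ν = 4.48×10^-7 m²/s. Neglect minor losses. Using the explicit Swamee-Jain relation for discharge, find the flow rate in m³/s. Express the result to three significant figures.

Q ≈ 0.438 m³/s

Swamee-Jain (Type II): Q = -0.965·√(gD⁵h_f/L)·ln[ε/(3.7D) + √(3.17ν²L/(gD³h_f))]
√(gD⁵h_f/L) = √(9.81·0.429⁵·2.17/162) = 0.04370
ε/(3.7D) = 2.33×10^-5; √(3.17ν²L/(gD³h_f)) = 7.83×10^-6
Q = -0.965·0.04370·ln(3.114×10^-5) = 0.4376 m³/s
Check: V = 3.03 m/s, Re = 2.90×10^6, f = 0.01238, h_f = 2.18 m ≈ 2.17 m ✓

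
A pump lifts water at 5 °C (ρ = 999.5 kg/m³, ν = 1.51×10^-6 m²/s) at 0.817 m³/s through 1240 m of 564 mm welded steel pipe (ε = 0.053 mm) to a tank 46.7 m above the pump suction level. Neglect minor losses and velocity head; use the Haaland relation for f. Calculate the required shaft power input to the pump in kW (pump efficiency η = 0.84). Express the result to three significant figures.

V = 4Q/(πD²) = 3.270 m/s; Re = 1.22×10^6; ε/D = 9.40×10^-5; f = 0.01303
h_f = f(L/D)V²/2g = 15.61 m
Total head H = z + h_f = 46.7 + 15.61 = 62.31 m
P_hyd = ρgQH = 999.5·9.81·0.817·62.31 = 499.2 kW
P_shaft = P_hyd/η = 499.2/0.84 = 594.3 kW

P_shaft ≈ 594 kW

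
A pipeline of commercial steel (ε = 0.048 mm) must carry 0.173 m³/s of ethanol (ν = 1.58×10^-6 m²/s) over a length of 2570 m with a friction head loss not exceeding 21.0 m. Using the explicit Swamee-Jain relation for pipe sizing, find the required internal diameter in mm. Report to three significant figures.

Swamee-Jain (Type III): D = 0.66·[ε^1.25·(LQ²/(gh_f))^4.75 + ν·Q^9.4·(L/(gh_f))^5.2]^0.04
LQ²/(gh_f) = 0.3734; L/(gh_f) = 12.48
Term 1 = ε^1.25·(…)^4.75 = 3.71×10^-8; Term 2 = ν·Q^9.4·(…)^5.2 = 5.44×10^-8
D = 0.66·(3.71×10^-8 + 5.44×10^-8)^0.04 = 0.3451 m = 345 mm
Check: V = 1.85 m/s, Re = 4.04×10^5, f = 0.01525, h_f = 19.8 m ≈ 21.0 m ✓

D ≈ 345 mm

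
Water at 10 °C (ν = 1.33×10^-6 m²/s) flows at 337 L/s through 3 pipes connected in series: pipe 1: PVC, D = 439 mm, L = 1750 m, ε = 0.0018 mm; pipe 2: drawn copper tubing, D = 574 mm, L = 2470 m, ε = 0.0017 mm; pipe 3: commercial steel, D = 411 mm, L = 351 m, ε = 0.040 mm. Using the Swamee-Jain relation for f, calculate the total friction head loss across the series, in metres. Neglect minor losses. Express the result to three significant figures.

Pipe 1: V = 2.226 m/s, Re = 7.35×10^5, ε/D = 4.10×10^-6, f = 0.01232, h_1 = f(L/D)V²/2g = 12.41 m
Pipe 2: V = 1.302 m/s, Re = 5.62×10^5, ε/D = 2.96×10^-6, f = 0.01287, h_2 = f(L/D)V²/2g = 4.788 m
Pipe 3: V = 2.540 m/s, Re = 7.85×10^5, ε/D = 9.73×10^-5, f = 0.01376, h_3 = f(L/D)V²/2g = 3.866 m
Series → Q common, losses add: H = Σh = 21.06 m

H ≈ 21.1 m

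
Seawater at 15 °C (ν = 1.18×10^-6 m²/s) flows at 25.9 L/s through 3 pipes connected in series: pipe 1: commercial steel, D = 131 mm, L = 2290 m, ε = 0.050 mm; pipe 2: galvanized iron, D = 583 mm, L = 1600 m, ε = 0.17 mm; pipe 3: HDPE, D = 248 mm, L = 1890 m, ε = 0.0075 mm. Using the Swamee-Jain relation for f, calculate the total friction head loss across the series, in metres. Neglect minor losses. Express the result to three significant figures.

Pipe 1: V = 1.922 m/s, Re = 2.13×10^5, ε/D = 3.82×10^-4, f = 0.01816, h_1 = f(L/D)V²/2g = 59.75 m
Pipe 2: V = 0.09702 m/s, Re = 4.79×10^4, ε/D = 2.92×10^-4, f = 0.02207, h_2 = f(L/D)V²/2g = 0.02906 m
Pipe 3: V = 0.5362 m/s, Re = 1.13×10^5, ε/D = 3.02×10^-5, f = 0.01762, h_3 = f(L/D)V²/2g = 1.968 m
Series → Q common, losses add: H = Σh = 61.75 m

H ≈ 61.8 m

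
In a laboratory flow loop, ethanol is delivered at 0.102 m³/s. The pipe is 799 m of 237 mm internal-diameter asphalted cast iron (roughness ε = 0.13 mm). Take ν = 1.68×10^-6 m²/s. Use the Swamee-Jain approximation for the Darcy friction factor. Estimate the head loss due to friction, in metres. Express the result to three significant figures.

h_f ≈ 17.0 m

V = 4Q/(πD²) = 4·0.102/(π·0.237²) = 2.312 m/s
Re = VD/ν = 2.312·0.237/1.68×10^-6 = 3.26×10^5 → turbulent
ε/D = 0.13/237 = 5.49×10^-4
Swamee-Jain: f = 0.01850
h_f = f(L/D)V²/(2g) = 0.01850·(799/0.237)·2.312²/(2·9.81) = 17.00 m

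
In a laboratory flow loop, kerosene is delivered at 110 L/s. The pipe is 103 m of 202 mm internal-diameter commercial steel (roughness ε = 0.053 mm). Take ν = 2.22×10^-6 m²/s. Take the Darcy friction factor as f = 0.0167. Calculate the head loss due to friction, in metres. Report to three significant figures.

V = 4Q/(πD²) = 4·0.110/(π·0.202²) = 3.432 m/s
h_f = f(L/D)V²/(2g) = 0.01670·(103/0.202)·3.432²/(2·9.81) = 5.113 m

h_f ≈ 5.11 m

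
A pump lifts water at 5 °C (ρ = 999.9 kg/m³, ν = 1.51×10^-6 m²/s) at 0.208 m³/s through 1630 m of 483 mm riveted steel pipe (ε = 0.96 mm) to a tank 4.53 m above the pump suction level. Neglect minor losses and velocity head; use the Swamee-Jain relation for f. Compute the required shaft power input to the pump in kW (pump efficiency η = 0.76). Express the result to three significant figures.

V = 4Q/(πD²) = 1.135 m/s; Re = 3.63×10^5; ε/D = 0.00199; f = 0.02402
h_f = f(L/D)V²/2g = 5.324 m
Total head H = z + h_f = 4.53 + 5.324 = 9.854 m
P_hyd = ρgQH = 999.9·9.81·0.208·9.854 = 20.11 kW
P_shaft = P_hyd/η = 20.11/0.76 = 26.45 kW

P_shaft ≈ 26.5 kW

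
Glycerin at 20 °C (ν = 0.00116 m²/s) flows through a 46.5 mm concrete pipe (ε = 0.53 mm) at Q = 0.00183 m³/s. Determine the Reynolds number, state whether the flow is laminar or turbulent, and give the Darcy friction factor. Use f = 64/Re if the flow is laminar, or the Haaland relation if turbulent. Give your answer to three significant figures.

V = 4Q/(πD²) = 1.078 m/s
Re = VD/ν = 1.078·0.0465/0.00116 = 43.2
Re < 2300 → laminar → f = 64/Re = 1.482

Re ≈ 43.2; laminar; f = 64/Re ≈ 1.48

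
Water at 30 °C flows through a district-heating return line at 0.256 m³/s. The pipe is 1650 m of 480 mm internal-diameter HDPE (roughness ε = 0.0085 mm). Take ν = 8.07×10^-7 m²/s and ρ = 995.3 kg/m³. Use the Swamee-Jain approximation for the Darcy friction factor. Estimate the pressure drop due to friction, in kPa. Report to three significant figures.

V = 4Q/(πD²) = 4·0.256/(π·0.480²) = 1.415 m/s
Re = VD/ν = 1.415·0.480/8.07×10^-7 = 8.41×10^5 → turbulent
ε/D = 0.0085/480 = 1.77×10^-5
Swamee-Jain: f = 0.01233
h_f = f(L/D)V²/(2g) = 0.01233·(1650/0.480)·1.415²/(2·9.81) = 4.325 m
Δp = ρg·h_f = 995.3·9.81·4.325 = 42.23 kPa

Δp ≈ 42.2 kPa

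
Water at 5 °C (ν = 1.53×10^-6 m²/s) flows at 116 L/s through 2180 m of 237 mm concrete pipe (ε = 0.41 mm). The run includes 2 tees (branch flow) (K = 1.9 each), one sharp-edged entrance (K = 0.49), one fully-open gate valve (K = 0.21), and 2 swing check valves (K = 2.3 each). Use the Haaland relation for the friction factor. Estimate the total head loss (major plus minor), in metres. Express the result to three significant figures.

V = 4Q/(πD²) = 2.629 m/s; V²/2g = 0.3524 m
Re = 4.07×10^5, ε/D = 0.00173 → f = 0.02302 (Haaland)
Major: h_f = f(L/D)·V²/2g = 0.02302·9198·0.3524 = 74.63 m
Minor: ΣK = 9.10; h_m = ΣK·V²/2g = 3.207 m
Total H_L = 74.63 + 3.207 = 77.84 m

H_L ≈ 77.8 m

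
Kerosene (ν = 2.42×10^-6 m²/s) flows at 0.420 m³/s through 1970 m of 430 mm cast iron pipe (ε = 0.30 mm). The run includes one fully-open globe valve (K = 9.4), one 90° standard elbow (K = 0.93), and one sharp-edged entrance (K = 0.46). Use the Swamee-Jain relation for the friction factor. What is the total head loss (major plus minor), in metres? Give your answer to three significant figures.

H_L ≈ 41.5 m

V = 4Q/(πD²) = 2.892 m/s; V²/2g = 0.4263 m
Re = 5.14×10^5, ε/D = 6.98×10^-4 → f = 0.01889 (Swamee-Jain)
Major: h_f = f(L/D)·V²/2g = 0.01889·4581·0.4263 = 36.89 m
Minor: ΣK = 10.8; h_m = ΣK·V²/2g = 4.600 m
Total H_L = 36.89 + 4.600 = 41.50 m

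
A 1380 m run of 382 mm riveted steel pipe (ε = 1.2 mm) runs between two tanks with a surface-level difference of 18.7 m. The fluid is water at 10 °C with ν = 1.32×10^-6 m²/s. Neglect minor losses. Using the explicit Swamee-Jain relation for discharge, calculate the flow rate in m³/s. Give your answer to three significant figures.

Swamee-Jain (Type II): Q = -0.965·√(gD⁵h_f/L)·ln[ε/(3.7D) + √(3.17ν²L/(gD³h_f))]
√(gD⁵h_f/L) = √(9.81·0.382⁵·18.7/1380) = 0.03288
ε/(3.7D) = 8.49×10^-4; √(3.17ν²L/(gD³h_f)) = 2.73×10^-5
Q = -0.965·0.03288·ln(8.763×10^-4) = 0.2234 m³/s
Check: V = 1.95 m/s, Re = 5.64×10^5, f = 0.02684, h_f = 18.8 m ≈ 18.7 m ✓

Q ≈ 0.223 m³/s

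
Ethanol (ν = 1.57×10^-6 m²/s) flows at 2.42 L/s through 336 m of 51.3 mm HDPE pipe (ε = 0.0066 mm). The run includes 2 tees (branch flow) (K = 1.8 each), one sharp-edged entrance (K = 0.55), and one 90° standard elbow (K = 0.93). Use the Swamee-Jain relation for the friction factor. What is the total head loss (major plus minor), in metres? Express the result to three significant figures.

V = 4Q/(πD²) = 1.171 m/s; V²/2g = 0.06987 m
Re = 3.83×10^4, ε/D = 1.29×10^-4 → f = 0.02252 (Swamee-Jain)
Major: h_f = f(L/D)·V²/2g = 0.02252·6550·0.06987 = 10.31 m
Minor: ΣK = 5.08; h_m = ΣK·V²/2g = 0.3549 m
Total H_L = 10.31 + 0.3549 = 10.66 m

H_L ≈ 10.7 m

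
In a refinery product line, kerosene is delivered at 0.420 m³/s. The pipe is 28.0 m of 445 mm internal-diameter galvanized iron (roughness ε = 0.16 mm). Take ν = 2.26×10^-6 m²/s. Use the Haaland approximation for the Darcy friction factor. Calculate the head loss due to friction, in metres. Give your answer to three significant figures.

h_f ≈ 0.387 m

V = 4Q/(πD²) = 4·0.420/(π·0.445²) = 2.700 m/s
Re = VD/ν = 2.700·0.445/2.26×10^-6 = 5.32×10^5 → turbulent
ε/D = 0.16/445 = 3.60×10^-4
Haaland: f = 0.01656
h_f = f(L/D)V²/(2g) = 0.01656·(28.0/0.445)·2.700²/(2·9.81) = 0.3872 m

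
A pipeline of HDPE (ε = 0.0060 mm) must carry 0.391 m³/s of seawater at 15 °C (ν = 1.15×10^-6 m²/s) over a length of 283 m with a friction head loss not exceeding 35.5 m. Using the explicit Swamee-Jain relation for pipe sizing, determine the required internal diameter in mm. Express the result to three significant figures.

Swamee-Jain (Type III): D = 0.66·[ε^1.25·(LQ²/(gh_f))^4.75 + ν·Q^9.4·(L/(gh_f))^5.2]^0.04
LQ²/(gh_f) = 0.1242; L/(gh_f) = 0.8126
Term 1 = ε^1.25·(…)^4.75 = 1.48×10^-11; Term 2 = ν·Q^9.4·(…)^5.2 = 5.74×10^-11
D = 0.66·(1.48×10^-11 + 5.74×10^-11)^0.04 = 0.2593 m = 259 mm
Check: V = 7.40 m/s, Re = 1.67×10^6, f = 0.01139, h_f = 34.7 m ≈ 35.5 m ✓

D ≈ 259 mm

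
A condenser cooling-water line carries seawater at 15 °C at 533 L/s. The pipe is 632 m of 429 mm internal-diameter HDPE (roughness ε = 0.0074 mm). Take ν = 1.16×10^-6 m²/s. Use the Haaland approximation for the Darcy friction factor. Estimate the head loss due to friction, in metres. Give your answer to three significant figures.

h_f ≈ 11.6 m

V = 4Q/(πD²) = 4·0.533/(π·0.429²) = 3.687 m/s
Re = VD/ν = 3.687·0.429/1.16×10^-6 = 1.36×10^6 → turbulent
ε/D = 0.0074/429 = 1.72×10^-5
Haaland: f = 0.01140
h_f = f(L/D)V²/(2g) = 0.01140·(632/0.429)·3.687²/(2·9.81) = 11.64 m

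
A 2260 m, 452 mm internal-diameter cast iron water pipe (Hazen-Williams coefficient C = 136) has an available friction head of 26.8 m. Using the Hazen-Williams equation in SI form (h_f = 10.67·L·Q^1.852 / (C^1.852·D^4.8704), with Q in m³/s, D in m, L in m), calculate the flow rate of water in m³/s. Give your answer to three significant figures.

Rearranging: Q = [h_f·C^1.852·D^4.8704 / (10.67·L)]^(1/1.852)
Q = [26.8·136^1.852·0.452^4.8704 / (10.67·2260)]^0.540 = 0.4281 m³/s

Q ≈ 0.428 m³/s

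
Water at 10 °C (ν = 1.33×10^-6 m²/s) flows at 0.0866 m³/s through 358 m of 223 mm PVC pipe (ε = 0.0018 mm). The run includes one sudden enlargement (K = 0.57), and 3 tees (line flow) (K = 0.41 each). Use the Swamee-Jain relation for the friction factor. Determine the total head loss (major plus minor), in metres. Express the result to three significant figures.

H_L ≈ 6.05 m

V = 4Q/(πD²) = 2.217 m/s; V²/2g = 0.2506 m
Re = 3.72×10^5, ε/D = 8.07×10^-6 → f = 0.01392 (Swamee-Jain)
Major: h_f = f(L/D)·V²/2g = 0.01392·1605·0.2506 = 5.600 m
Minor: ΣK = 1.80; h_m = ΣK·V²/2g = 0.4510 m
Total H_L = 5.600 + 0.4510 = 6.051 m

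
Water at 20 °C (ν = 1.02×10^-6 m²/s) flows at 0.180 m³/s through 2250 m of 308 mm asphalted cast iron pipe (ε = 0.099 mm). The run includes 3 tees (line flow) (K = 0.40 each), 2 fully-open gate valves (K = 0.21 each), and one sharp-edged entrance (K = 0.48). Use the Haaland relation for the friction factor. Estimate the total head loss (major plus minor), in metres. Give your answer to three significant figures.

V = 4Q/(πD²) = 2.416 m/s; V²/2g = 0.2975 m
Re = 7.30×10^5, ε/D = 3.21×10^-4 → f = 0.01600 (Haaland)
Major: h_f = f(L/D)·V²/2g = 0.01600·7305·0.2975 = 34.77 m
Minor: ΣK = 2.10; h_m = ΣK·V²/2g = 0.6247 m
Total H_L = 34.77 + 0.6247 = 35.39 m

H_L ≈ 35.4 m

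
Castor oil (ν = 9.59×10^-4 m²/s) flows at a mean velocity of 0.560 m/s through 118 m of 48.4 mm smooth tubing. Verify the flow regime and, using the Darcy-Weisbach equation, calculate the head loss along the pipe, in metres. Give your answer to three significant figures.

Re = VD/ν = 0.560·0.04840/9.59×10^-4 = 28.3 → laminar (Re < 2300)
f = 64/Re = 2.264
h_f = f(L/D)V²/(2g) = 2.264·(118/0.04840)·0.560²/(2·9.81) = 88.24 m

h_f ≈ 88.2 m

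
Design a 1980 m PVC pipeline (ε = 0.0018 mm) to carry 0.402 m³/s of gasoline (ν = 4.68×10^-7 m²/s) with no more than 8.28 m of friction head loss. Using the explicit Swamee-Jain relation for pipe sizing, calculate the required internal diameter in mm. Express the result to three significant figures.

D ≈ 509 mm

Swamee-Jain (Type III): D = 0.66·[ε^1.25·(LQ²/(gh_f))^4.75 + ν·Q^9.4·(L/(gh_f))^5.2]^0.04
LQ²/(gh_f) = 3.939; L/(gh_f) = 24.38
Term 1 = ε^1.25·(…)^4.75 = 4.44×10^-5; Term 2 = ν·Q^9.4·(…)^5.2 = 0.00145
D = 0.66·(4.44×10^-5 + 0.00145)^0.04 = 0.5088 m = 509 mm
Check: V = 1.98 m/s, Re = 2.15×10^6, f = 0.01039, h_f = 8.05 m ≈ 8.28 m ✓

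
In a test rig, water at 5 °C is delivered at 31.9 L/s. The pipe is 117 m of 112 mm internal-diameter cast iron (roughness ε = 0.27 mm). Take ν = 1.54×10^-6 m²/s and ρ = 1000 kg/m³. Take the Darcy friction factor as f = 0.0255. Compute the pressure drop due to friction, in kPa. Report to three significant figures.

Δp ≈ 140 kPa

V = 4Q/(πD²) = 4·0.0319/(π·0.112²) = 3.238 m/s
h_f = f(L/D)V²/(2g) = 0.02550·(117/0.112)·3.238²/(2·9.81) = 14.23 m
Δp = ρg·h_f = 1000·9.81·14.23 = 139.6 kPa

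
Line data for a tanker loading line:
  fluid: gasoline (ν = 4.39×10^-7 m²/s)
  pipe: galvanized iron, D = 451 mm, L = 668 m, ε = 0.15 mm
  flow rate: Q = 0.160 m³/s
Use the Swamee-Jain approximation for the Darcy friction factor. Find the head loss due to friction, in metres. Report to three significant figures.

h_f ≈ 1.21 m

V = 4Q/(πD²) = 4·0.160/(π·0.451²) = 1.002 m/s
Re = VD/ν = 1.002·0.451/4.39×10^-7 = 1.03×10^6 → turbulent
ε/D = 0.15/451 = 3.33×10^-4
Swamee-Jain: f = 0.01602
h_f = f(L/D)V²/(2g) = 0.01602·(668/0.451)·1.002²/(2·9.81) = 1.213 m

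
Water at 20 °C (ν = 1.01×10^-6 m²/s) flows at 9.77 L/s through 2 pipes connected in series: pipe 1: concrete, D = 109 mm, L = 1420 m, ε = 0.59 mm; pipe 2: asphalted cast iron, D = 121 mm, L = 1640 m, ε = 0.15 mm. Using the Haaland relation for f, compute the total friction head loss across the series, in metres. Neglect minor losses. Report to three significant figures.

Pipe 1: V = 1.047 m/s, Re = 1.13×10^5, ε/D = 0.00541, f = 0.03189, h_1 = f(L/D)V²/2g = 23.21 m
Pipe 2: V = 0.8496 m/s, Re = 1.02×10^5, ε/D = 0.00124, f = 0.02273, h_2 = f(L/D)V²/2g = 11.34 m
Series → Q common, losses add: H = Σh = 34.55 m

H ≈ 34.6 m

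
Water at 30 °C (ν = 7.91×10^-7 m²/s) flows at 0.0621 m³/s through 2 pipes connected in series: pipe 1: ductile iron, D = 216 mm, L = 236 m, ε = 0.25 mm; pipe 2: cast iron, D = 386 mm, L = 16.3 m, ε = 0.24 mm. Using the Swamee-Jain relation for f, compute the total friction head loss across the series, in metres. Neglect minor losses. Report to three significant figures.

H ≈ 3.38 m

Pipe 1: V = 1.695 m/s, Re = 4.63×10^5, ε/D = 0.00116, f = 0.02106, h_1 = f(L/D)V²/2g = 3.368 m
Pipe 2: V = 0.5307 m/s, Re = 2.59×10^5, ε/D = 6.22×10^-4, f = 0.01918, h_2 = f(L/D)V²/2g = 0.01162 m
Series → Q common, losses add: H = Σh = 3.380 m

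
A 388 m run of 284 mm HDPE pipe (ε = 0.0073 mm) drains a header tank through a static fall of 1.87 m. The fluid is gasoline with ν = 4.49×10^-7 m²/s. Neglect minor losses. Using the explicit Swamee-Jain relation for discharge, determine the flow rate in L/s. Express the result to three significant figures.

Swamee-Jain (Type II): Q = -0.965·√(gD⁵h_f/L)·ln[ε/(3.7D) + √(3.17ν²L/(gD³h_f))]
√(gD⁵h_f/L) = √(9.81·0.284⁵·1.87/388) = 0.009346
ε/(3.7D) = 6.95×10^-6; √(3.17ν²L/(gD³h_f)) = 2.43×10^-5
Q = -0.965·0.009346·ln(3.124×10^-5) = 0.09356 m³/s
Check: V = 1.48 m/s, Re = 9.34×10^5, f = 0.01232, h_f = 1.87 m ≈ 1.87 m ✓

Q ≈ 93.6 L/s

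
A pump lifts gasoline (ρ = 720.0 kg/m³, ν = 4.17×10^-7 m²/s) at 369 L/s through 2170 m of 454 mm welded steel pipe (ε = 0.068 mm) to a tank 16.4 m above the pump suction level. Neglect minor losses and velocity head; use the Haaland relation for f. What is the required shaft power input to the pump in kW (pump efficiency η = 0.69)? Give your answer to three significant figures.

P_shaft ≈ 126 kW

V = 4Q/(πD²) = 2.279 m/s; Re = 2.48×10^6; ε/D = 1.50×10^-4; f = 0.01343
h_f = f(L/D)V²/2g = 17.00 m
Total head H = z + h_f = 16.4 + 17.00 = 33.40 m
P_hyd = ρgQH = 720.0·9.81·0.369·33.40 = 87.06 kW
P_shaft = P_hyd/η = 87.06/0.69 = 126.2 kW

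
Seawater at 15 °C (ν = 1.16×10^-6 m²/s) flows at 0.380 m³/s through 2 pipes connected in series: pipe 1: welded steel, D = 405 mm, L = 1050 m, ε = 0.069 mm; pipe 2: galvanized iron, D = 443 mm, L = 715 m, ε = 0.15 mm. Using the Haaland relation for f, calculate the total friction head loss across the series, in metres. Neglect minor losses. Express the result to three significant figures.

Pipe 1: V = 2.950 m/s, Re = 1.03×10^6, ε/D = 1.70×10^-4, f = 0.01423, h_1 = f(L/D)V²/2g = 16.37 m
Pipe 2: V = 2.465 m/s, Re = 9.42×10^5, ε/D = 3.39×10^-4, f = 0.01598, h_2 = f(L/D)V²/2g = 7.988 m
Series → Q common, losses add: H = Σh = 24.35 m

H ≈ 24.4 m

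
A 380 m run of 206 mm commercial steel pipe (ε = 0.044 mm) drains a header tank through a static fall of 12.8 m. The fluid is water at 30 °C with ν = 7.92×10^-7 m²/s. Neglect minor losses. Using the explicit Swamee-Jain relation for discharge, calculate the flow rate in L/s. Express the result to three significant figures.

Q ≈ 100 L/s

Swamee-Jain (Type II): Q = -0.965·√(gD⁵h_f/L)·ln[ε/(3.7D) + √(3.17ν²L/(gD³h_f))]
√(gD⁵h_f/L) = √(9.81·0.206⁵·12.8/380) = 0.01107
ε/(3.7D) = 5.77×10^-5; √(3.17ν²L/(gD³h_f)) = 2.62×10^-5
Q = -0.965·0.01107·ln(8.396×10^-5) = 0.1003 m³/s
Check: V = 3.01 m/s, Re = 7.83×10^5, f = 0.01513, h_f = 12.9 m ≈ 12.8 m ✓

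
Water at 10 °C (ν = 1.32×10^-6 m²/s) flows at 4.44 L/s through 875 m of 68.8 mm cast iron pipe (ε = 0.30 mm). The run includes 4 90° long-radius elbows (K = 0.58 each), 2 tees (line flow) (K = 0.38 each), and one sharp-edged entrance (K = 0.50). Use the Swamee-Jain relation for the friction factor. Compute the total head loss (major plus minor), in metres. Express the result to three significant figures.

V = 4Q/(πD²) = 1.194 m/s; V²/2g = 0.07270 m
Re = 6.22×10^4, ε/D = 0.00436 → f = 0.03107 (Swamee-Jain)
Major: h_f = f(L/D)·V²/2g = 0.03107·12718·0.07270 = 28.73 m
Minor: ΣK = 3.58; h_m = ΣK·V²/2g = 0.2603 m
Total H_L = 28.73 + 0.2603 = 28.99 m

H_L ≈ 29.0 m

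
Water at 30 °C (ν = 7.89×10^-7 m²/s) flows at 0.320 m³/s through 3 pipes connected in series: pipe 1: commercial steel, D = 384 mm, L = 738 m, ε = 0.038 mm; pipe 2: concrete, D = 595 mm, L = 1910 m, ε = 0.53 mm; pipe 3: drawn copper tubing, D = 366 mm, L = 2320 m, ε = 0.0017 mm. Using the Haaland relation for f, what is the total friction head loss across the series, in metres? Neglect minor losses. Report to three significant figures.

H ≈ 47.0 m

Pipe 1: V = 2.763 m/s, Re = 1.34×10^6, ε/D = 9.90×10^-5, f = 0.01302, h_1 = f(L/D)V²/2g = 9.738 m
Pipe 2: V = 1.151 m/s, Re = 8.68×10^5, ε/D = 8.91×10^-4, f = 0.01946, h_2 = f(L/D)V²/2g = 4.218 m
Pipe 3: V = 3.042 m/s, Re = 1.41×10^6, ε/D = 4.64×10^-6, f = 0.01104, h_3 = f(L/D)V²/2g = 33.01 m
Series → Q common, losses add: H = Σh = 46.97 m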